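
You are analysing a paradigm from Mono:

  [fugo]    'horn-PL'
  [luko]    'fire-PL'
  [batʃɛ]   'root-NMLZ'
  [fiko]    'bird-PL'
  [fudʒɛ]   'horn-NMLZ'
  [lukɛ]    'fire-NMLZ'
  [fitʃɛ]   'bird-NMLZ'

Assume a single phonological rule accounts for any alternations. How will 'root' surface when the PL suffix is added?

The stem for 'bird' ends in [tʃ] in [fitʃɛ] but [k] in [fiko].
The stem 'fire' ([lukɛ], [luko]) shows [k] unchanged in both environments, so [k] cannot be basic with [tʃ] derived before the NMLZ suffix.
The alternation reflects depalatalization: palato-alveolar /tʃ/ and /dʒ/ become [k] and [g] when no front vowel follows. /tʃ/ is underlying.
From [batʃɛ] the stem 'root' is /batʃ/; when no front vowel follows this yields [bako].

[bako]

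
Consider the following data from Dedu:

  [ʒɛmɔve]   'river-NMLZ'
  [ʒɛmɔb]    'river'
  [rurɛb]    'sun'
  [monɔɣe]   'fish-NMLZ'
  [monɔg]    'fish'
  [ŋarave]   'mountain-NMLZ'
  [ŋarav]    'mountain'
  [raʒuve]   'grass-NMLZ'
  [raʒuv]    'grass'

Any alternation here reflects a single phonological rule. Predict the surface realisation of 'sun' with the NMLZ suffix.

The root 'river' surfaces as [ʒɛmɔve] and [ʒɛmɔb], with a stem-final [v] ~ [b] alternation.
The stem 'grass' ([raʒuve], [raʒuv]) shows [v] unchanged in both environments, so [v] cannot be basic with [b] derived in isolation.
The underlying segment must be /b/; voiced stops become fricatives between vowels, yielding [v] there.
The one attested form of 'sun', [rurɛb], shows underlying /rurɛb/. Applying the same rule between vowels gives [rurɛve].

[rurɛve]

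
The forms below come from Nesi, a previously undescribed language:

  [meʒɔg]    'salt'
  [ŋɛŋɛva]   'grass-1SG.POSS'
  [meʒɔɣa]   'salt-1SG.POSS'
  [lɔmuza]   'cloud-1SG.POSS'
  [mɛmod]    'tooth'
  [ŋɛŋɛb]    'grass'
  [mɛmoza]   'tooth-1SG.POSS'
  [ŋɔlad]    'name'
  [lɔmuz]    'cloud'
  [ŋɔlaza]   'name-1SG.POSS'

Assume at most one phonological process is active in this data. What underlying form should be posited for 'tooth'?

The root 'tooth' surfaces as [mɛmod] and [mɛmoza], with a stem-final [d] ~ [z] alternation.
Compare 'cloud', with invariant [z] in [lɔmuz] and [lɔmuza]: an analysis with underlying /z/ and a rule producing [d] in isolation would wrongly predict alternation here too.
The underlying segment must be /d/; voiced stops become fricatives between vowels, yielding [z] there.
Hence 'tooth' is /mɛmod/ underlyingly.

/mɛmod/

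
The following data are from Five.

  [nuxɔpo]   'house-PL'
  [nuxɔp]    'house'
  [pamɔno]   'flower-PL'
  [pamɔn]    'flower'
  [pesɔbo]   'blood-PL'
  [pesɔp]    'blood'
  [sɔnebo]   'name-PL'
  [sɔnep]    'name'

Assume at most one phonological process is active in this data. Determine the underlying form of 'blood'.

The stem for 'blood' ends in [b] in [pesɔbo] but [p] in [pesɔp].
The stem 'house' ([nuxɔpo], [nuxɔp]) shows [p] unchanged in both environments, so [p] cannot be basic with [b] derived before the PL suffix.
The underlying segment must be /b/; voiced obstruents become voiceless word-finally, yielding [p] there.

/pesɔb/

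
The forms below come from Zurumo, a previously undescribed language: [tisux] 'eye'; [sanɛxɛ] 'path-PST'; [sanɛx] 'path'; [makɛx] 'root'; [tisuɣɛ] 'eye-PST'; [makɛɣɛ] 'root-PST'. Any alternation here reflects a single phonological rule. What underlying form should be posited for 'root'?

'root' shows [ɣ] ~ [x] at the end of the stem ([makɛɣɛ] vs [makɛx]).
The stem 'path' ([sanɛxɛ], [sanɛx]) shows [x] unchanged in both environments, so [x] cannot be basic with [ɣ] derived before the PST suffix.
The underlying segment must be /ɣ/; voiced obstruents become voiceless word-finally, yielding [x] there.
The underlying form of 'root' is therefore /makɛɣ/.

/makɛɣ/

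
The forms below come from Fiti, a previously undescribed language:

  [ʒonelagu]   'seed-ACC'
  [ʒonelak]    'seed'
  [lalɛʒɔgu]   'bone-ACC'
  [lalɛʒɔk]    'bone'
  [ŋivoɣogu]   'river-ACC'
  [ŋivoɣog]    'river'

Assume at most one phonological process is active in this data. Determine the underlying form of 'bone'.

/lalɛʒɔk/

'bone' shows [g] ~ [k] at the end of the stem ([lalɛʒɔgu] vs [lalɛʒɔk]).
But 'river' keeps [g] in both environments ([ŋivoɣogu], [ŋivoɣog]), so there is no rule changing /g/ to [k] in isolation.
Therefore /k/ is basic and [g] is derived by intervocalic voicing (voiceless stops become voiced between vowels).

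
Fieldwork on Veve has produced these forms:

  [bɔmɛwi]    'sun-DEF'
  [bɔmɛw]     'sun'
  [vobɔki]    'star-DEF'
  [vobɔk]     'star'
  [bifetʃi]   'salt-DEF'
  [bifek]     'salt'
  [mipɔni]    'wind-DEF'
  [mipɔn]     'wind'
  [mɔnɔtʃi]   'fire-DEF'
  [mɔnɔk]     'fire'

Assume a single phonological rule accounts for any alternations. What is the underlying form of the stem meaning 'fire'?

'fire' shows [tʃ] ~ [k] at the end of the stem ([mɔnɔtʃi] vs [mɔnɔk]).
Compare 'star', with invariant [k] in [vobɔki] and [vobɔk]: an analysis with underlying /k/ and a rule producing [tʃ] before the DEF suffix would wrongly predict alternation here too.
So /tʃ/ is underlying, and a rule of depalatalization — palato-alveolar /tʃ/ becomes [k] when no front vowel follows — gives [k].

/mɔnɔtʃ/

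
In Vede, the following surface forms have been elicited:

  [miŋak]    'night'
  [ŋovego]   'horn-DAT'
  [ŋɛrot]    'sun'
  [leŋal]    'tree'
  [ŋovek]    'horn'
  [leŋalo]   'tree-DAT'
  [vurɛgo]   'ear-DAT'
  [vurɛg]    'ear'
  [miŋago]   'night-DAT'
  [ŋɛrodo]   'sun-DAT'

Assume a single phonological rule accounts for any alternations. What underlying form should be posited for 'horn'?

The stem for 'horn' ends in [g] in [ŋovego] but [k] in [ŋovek].
Compare 'ear', with invariant [g] in [vurɛgo] and [vurɛg]: an analysis with underlying /g/ and a rule producing [k] in isolation would wrongly predict alternation here too.
Therefore /k/ is basic and [g] is derived by intervocalic voicing (voiceless stops become voiced between vowels).
Hence 'horn' is /ŋovek/ underlyingly.

/ŋovek/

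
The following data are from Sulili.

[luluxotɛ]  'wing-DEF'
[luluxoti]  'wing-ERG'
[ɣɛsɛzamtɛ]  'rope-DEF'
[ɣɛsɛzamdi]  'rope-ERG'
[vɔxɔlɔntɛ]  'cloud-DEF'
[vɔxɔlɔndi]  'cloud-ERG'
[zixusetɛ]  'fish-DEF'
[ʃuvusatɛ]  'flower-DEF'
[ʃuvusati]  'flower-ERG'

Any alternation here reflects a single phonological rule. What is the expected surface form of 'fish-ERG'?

The ERG suffix surfaces as [-di] and [-ti], depending on the final segment of the stem.
The DEF suffix, which begins with [t], is invariant after every stem; so [t] is not altered by any rule here.
The ERG suffix is therefore /-di/ underlyingly, with post-vocalic devoicing: voiced stops become voiceless after a vowel.
After 'fish', which ends in a vowel, the suffix surfaces as [-ti], giving [zixuseti].

[zixuseti]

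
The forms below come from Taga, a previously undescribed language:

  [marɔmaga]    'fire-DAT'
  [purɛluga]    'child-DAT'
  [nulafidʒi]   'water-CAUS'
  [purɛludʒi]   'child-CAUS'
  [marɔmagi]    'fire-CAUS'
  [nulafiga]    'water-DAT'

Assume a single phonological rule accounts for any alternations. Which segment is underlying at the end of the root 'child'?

/dʒ/

'child' shows [dʒ] ~ [g] at the end of the stem ([purɛludʒi] vs [purɛluga]).
But 'fire' keeps [g] in both environments ([marɔmagi], [marɔmaga]), so there is no rule changing /g/ to [dʒ] before the CAUS suffix.
The underlying segment must be /dʒ/; palato-alveolar /dʒ/ becomes [g] when no front vowel follows, yielding [g] there.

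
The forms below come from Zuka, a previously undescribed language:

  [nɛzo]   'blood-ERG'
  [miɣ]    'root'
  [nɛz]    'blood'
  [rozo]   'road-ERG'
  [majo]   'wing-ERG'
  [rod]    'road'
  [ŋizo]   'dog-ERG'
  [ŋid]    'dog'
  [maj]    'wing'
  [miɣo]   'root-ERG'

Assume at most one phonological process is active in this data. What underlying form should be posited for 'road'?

/rod/

The stem for 'road' ends in [z] in [rozo] but [d] in [rod].
Compare 'blood', with invariant [z] in [nɛzo] and [nɛz]: an analysis with underlying /z/ and a rule producing [d] in isolation would wrongly predict alternation here too.
Therefore /d/ is basic and [z] is derived by intervocalic spirantization (voiced stops become fricatives between vowels).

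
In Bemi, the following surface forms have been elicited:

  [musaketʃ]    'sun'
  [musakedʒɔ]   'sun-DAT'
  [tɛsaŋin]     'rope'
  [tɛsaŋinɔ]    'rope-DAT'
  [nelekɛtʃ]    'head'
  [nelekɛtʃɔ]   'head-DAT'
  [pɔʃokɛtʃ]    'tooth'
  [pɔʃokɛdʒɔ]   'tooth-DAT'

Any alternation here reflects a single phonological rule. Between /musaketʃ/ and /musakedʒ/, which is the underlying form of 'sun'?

/musakedʒ/

'sun' shows [tʃ] ~ [dʒ] at the end of the stem ([musaketʃ] vs [musakedʒɔ]).
Compare 'head', with invariant [tʃ] in [nelekɛtʃ] and [nelekɛtʃɔ]: an analysis with underlying /tʃ/ and a rule producing [dʒ] before the DAT suffix would wrongly predict alternation here too.
The underlying segment must be /dʒ/; voiced obstruents become voiceless word-finally, yielding [tʃ] there.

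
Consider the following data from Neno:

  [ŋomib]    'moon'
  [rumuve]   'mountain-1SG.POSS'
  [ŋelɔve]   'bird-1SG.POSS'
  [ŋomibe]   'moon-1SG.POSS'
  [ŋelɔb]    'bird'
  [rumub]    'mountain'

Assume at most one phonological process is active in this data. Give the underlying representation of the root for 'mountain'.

/rumuv/

The stem for 'mountain' ends in [b] in [rumub] but [v] in [rumuve].
Compare 'moon', with invariant [b] in [ŋomib] and [ŋomibe]: an analysis with underlying /b/ and a rule producing [v] before the 1SG.POSS suffix would wrongly predict alternation here too.
The alternation reflects word-final hardening: voiced fricatives become stops word-finally. /v/ is underlying.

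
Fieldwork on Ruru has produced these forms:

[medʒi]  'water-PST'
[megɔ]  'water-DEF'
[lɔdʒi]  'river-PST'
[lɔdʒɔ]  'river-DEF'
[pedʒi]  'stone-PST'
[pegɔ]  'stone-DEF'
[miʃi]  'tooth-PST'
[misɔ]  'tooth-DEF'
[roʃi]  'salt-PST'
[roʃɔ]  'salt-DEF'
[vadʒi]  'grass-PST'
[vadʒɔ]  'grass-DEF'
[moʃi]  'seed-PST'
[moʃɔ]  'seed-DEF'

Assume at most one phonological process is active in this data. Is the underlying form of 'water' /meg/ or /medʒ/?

In [medʒi] and [megɔ] the final segment of 'water' alternates: [dʒ] ~ [g].
The stem 'grass' ([vadʒi], [vadʒɔ]) shows [dʒ] unchanged in both environments, so [dʒ] cannot be basic with [g] derived before the DEF suffix.
Therefore /g/ is basic and [dʒ] is derived by palatalization before a front vowel (/g/ and /s/ become palato-alveolar [dʒ] and [ʃ] before a front vowel).

/meg/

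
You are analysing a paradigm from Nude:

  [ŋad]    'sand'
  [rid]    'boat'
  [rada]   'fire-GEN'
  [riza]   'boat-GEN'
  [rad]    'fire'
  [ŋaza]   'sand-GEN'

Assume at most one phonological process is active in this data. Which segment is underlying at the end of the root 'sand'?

/z/

The stem for 'sand' ends in [d] in [ŋad] but [z] in [ŋaza].
The stem 'fire' ([rad], [rada]) shows [d] unchanged in both environments, so [d] cannot be basic with [z] derived before the GEN suffix.
So /z/ is underlying, and a rule of word-final hardening — voiced fricatives become stops word-finally — gives [d].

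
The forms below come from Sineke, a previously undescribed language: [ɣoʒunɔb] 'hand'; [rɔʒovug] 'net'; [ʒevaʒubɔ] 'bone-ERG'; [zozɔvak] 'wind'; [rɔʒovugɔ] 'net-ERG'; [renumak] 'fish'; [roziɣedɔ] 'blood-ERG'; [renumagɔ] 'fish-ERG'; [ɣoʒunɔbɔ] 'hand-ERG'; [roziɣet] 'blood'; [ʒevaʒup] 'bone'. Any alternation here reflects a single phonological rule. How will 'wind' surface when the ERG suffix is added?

[zozɔvagɔ]

In [renumagɔ] and [renumak] the final segment of 'fish' alternates: [g] ~ [k].
The stem 'net' ([rɔʒovugɔ], [rɔʒovug]) shows [g] unchanged in both environments, so [g] cannot be basic with [k] derived in isolation.
The underlying segment must be /k/; voiceless stops become voiced between vowels, yielding [g] there.
From [zozɔvak] the stem 'wind' is /zozɔvak/; between vowels this yields [zozɔvagɔ].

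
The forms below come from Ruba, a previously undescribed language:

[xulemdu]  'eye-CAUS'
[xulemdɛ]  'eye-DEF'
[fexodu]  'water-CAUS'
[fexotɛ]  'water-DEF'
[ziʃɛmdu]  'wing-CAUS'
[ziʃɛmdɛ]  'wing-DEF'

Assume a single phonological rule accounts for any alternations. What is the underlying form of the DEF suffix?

/-tɛ/

The DEF suffix surfaces as [-dɛ] and [-tɛ], depending on the final segment of the stem.
By contrast the CAUS suffix keeps its initial [d] throughout — that segment must be underlying.
So the underlying form is /-tɛ/, and voiceless stops become voiced after a nasal.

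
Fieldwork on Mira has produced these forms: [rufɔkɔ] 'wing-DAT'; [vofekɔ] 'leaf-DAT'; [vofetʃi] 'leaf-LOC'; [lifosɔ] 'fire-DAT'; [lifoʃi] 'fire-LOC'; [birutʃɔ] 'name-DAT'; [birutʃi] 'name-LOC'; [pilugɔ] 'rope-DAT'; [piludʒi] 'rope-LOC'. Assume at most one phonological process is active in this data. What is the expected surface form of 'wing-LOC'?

[rufɔtʃi]

'leaf' shows [k] ~ [tʃ] at the end of the stem ([vofekɔ] vs [vofetʃi]).
The stem 'name' ([birutʃɔ], [birutʃi]) shows [tʃ] unchanged in both environments, so [tʃ] cannot be basic with [k] derived before the DAT suffix.
Therefore /k/ is basic and [tʃ] is derived by palatalization before a front vowel (/k/, /g/ and /s/ become palato-alveolar [tʃ], [dʒ] and [ʃ] before a front vowel).
From [rufɔkɔ] the stem 'wing' is /rufɔk/; before a front vowel this yields [rufɔtʃi].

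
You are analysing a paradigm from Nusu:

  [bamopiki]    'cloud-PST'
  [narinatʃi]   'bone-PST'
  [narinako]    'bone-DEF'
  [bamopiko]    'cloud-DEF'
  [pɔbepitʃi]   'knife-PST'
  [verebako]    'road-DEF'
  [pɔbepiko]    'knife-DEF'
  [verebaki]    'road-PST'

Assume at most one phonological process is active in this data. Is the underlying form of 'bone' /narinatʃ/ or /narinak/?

The stem for 'bone' ends in [tʃ] in [narinatʃi] but [k] in [narinako].
Compare 'cloud', with invariant [k] in [bamopiki] and [bamopiko]: an analysis with underlying /k/ and a rule producing [tʃ] before the PST suffix would wrongly predict alternation here too.
The underlying segment must be /tʃ/; palato-alveolar /tʃ/ becomes [k] when no front vowel follows, yielding [k] there.

/narinatʃ/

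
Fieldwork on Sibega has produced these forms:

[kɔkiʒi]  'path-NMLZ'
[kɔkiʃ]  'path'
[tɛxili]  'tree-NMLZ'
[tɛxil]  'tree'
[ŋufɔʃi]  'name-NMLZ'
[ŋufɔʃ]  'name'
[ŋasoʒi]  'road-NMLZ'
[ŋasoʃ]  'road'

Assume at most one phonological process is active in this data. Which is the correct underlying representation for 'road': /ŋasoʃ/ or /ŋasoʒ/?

The root 'road' surfaces as [ŋasoʒi] and [ŋasoʃ], with a stem-final [ʒ] ~ [ʃ] alternation.
Compare 'name', with invariant [ʃ] in [ŋufɔʃi] and [ŋufɔʃ]: an analysis with underlying /ʃ/ and a rule producing [ʒ] before the NMLZ suffix would wrongly predict alternation here too.
So /ʒ/ is underlying, and a rule of word-final obstruent devoicing — voiced obstruents become voiceless word-finally — gives [ʃ].

/ŋasoʒ/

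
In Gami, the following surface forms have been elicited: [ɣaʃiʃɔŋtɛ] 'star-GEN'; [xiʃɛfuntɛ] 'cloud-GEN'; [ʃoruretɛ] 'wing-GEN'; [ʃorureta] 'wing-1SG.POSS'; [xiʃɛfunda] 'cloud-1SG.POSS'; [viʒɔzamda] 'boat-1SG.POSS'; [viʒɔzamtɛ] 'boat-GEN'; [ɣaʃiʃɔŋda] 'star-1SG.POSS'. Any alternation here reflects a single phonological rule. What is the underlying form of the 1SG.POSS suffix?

The 1SG.POSS morpheme has two allomorphs, [-da] and [-ta].
The GEN suffix, which begins with [t], is invariant after every stem; so [t] is not altered by any rule here.
So the underlying form is /-da/, and voiced stops become voiceless after a vowel.

/-da/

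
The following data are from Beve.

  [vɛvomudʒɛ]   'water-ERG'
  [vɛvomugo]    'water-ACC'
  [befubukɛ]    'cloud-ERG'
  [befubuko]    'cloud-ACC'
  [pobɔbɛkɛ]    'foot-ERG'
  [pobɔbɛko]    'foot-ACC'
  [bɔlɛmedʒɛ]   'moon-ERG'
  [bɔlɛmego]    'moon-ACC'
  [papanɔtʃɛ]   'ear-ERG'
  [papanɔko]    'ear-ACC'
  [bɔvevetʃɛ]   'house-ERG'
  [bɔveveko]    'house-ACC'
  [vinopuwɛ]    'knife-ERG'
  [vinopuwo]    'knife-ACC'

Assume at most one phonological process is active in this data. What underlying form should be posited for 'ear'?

/papanɔtʃ/

'ear' shows [tʃ] ~ [k] at the end of the stem ([papanɔtʃɛ] vs [papanɔko]).
The stem 'foot' ([pobɔbɛkɛ], [pobɔbɛko]) shows [k] unchanged in both environments, so [k] cannot be basic with [tʃ] derived before the ERG suffix.
So /tʃ/ is underlying, and a rule of depalatalization — palato-alveolar /tʃ/ and /dʒ/ become [k] and [g] when no front vowel follows — gives [k].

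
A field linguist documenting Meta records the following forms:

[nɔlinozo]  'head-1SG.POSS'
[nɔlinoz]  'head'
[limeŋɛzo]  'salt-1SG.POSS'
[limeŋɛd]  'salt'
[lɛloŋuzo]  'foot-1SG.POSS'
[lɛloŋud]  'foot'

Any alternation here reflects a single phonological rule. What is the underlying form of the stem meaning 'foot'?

/lɛloŋud/

The stem for 'foot' ends in [z] in [lɛloŋuzo] but [d] in [lɛloŋud].
The stem 'head' ([nɔlinozo], [nɔlinoz]) shows [z] unchanged in both environments, so [z] cannot be basic with [d] derived in isolation.
So /d/ is underlying, and a rule of intervocalic spirantization — voiced stops become fricatives between vowels — gives [z].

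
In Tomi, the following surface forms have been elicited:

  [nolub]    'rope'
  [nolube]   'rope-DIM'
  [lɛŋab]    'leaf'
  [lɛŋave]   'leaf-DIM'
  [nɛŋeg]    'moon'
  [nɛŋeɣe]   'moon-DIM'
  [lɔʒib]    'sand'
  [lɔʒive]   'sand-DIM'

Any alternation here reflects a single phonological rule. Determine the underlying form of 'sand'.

/lɔʒiv/

In [lɔʒib] and [lɔʒive] the final segment of 'sand' alternates: [b] ~ [v].
The stem 'rope' ([nolub], [nolube]) shows [b] unchanged in both environments, so [b] cannot be basic with [v] derived before the DIM suffix.
Therefore /v/ is basic and [b] is derived by word-final hardening (voiced fricatives become stops word-finally).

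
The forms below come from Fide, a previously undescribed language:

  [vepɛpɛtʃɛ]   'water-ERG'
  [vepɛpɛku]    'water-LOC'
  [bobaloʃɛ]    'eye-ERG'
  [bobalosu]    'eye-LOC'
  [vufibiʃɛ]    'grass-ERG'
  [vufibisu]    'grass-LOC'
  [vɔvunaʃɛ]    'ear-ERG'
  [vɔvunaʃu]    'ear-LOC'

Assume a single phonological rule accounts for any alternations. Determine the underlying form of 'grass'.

The stem for 'grass' ends in [ʃ] in [vufibiʃɛ] but [s] in [vufibisu].
The stem 'ear' ([vɔvunaʃɛ], [vɔvunaʃu]) shows [ʃ] unchanged in both environments, so [ʃ] cannot be basic with [s] derived before the LOC suffix.
Therefore /s/ is basic and [ʃ] is derived by palatalization before a front vowel (/k/ and /s/ become palato-alveolar [tʃ] and [ʃ] before a front vowel).

/vufibis/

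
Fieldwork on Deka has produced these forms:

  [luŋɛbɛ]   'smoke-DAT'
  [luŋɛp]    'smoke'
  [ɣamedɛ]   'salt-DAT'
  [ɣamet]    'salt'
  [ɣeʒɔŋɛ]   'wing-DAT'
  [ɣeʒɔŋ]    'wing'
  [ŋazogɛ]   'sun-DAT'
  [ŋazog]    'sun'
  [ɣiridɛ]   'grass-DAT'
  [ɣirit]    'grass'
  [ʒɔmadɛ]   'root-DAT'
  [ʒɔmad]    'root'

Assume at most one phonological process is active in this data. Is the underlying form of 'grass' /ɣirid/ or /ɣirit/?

/ɣirit/

The root 'grass' surfaces as [ɣiridɛ] and [ɣirit], with a stem-final [d] ~ [t] alternation.
But 'root' keeps [d] in both environments ([ʒɔmadɛ], [ʒɔmad]), so there is no rule changing /d/ to [t] in isolation.
The alternation reflects intervocalic voicing: voiceless stops become voiced between vowels. /t/ is underlying.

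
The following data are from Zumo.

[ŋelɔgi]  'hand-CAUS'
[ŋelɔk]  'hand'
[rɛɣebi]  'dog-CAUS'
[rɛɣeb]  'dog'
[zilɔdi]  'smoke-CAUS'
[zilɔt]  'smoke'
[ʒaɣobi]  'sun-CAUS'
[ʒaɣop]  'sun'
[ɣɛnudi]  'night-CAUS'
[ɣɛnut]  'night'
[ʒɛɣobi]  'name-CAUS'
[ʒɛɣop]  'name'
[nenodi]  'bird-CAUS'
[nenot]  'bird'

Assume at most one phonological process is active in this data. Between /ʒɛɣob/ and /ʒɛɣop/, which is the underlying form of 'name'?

/ʒɛɣop/

In [ʒɛɣobi] and [ʒɛɣop] the final segment of 'name' alternates: [b] ~ [p].
But 'dog' keeps [b] in both environments ([rɛɣebi], [rɛɣeb]), so there is no rule changing /b/ to [p] in isolation.
Therefore /p/ is basic and [b] is derived by intervocalic voicing (voiceless stops become voiced between vowels).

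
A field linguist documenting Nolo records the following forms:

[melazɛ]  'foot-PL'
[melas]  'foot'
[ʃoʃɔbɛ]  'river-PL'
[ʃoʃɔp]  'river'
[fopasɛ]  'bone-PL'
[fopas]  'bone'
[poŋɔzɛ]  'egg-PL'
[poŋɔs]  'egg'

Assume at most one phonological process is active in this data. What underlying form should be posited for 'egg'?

/poŋɔz/

In [poŋɔzɛ] and [poŋɔs] the final segment of 'egg' alternates: [z] ~ [s].
But 'bone' keeps [s] in both environments ([fopasɛ], [fopas]), so there is no rule changing /s/ to [z] before the PL suffix.
So /z/ is underlying, and a rule of word-final obstruent devoicing — voiced obstruents become voiceless word-finally — gives [s].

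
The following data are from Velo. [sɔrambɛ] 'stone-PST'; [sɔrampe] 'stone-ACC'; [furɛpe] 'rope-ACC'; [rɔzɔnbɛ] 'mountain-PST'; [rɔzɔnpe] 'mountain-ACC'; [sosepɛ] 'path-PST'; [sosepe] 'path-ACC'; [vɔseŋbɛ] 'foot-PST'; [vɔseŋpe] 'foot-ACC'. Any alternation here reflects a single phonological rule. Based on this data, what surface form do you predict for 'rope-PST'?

[furɛpɛ]

The PST morpheme has two allomorphs, [-bɛ] and [-pɛ].
By contrast the ACC suffix keeps its initial [p] throughout — that segment must be underlying.
The PST suffix is therefore /-bɛ/ underlyingly, with post-vocalic devoicing: voiced stops become voiceless after a vowel.
After 'rope', which ends in a vowel, the suffix surfaces as [-pɛ], giving [furɛpɛ].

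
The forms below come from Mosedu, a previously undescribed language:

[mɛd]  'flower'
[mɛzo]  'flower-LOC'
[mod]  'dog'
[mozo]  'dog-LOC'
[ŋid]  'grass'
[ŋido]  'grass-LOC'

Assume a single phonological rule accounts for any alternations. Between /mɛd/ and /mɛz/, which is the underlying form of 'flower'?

The root 'flower' surfaces as [mɛd] and [mɛzo], with a stem-final [d] ~ [z] alternation.
But 'grass' keeps [d] in both environments ([ŋid], [ŋido]), so there is no rule changing /d/ to [z] before the LOC suffix.
The alternation reflects word-final hardening: voiced fricatives become stops word-finally. /z/ is underlying.

/mɛz/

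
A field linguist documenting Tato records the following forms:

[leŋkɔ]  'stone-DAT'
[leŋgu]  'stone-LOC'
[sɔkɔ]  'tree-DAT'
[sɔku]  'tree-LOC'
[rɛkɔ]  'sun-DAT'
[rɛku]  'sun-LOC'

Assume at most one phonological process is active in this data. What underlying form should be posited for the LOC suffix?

The LOC suffix surfaces as [-gu] and [-ku], depending on the final segment of the stem.
By contrast the DAT suffix keeps its initial [k] throughout — that segment must be underlying.
So the underlying form is /-gu/, and voiced stops become voiceless after a vowel.

/-gu/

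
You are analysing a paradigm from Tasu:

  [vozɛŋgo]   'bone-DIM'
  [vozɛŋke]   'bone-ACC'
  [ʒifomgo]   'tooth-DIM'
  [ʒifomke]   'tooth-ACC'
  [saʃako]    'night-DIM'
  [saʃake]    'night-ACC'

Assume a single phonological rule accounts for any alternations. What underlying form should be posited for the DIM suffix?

The DIM suffix surfaces as [-go] and [-ko], depending on the final segment of the stem.
By contrast the ACC suffix keeps its initial [k] throughout — that segment must be underlying.
So the underlying form is /-go/, and voiced stops become voiceless after a vowel.

/-go/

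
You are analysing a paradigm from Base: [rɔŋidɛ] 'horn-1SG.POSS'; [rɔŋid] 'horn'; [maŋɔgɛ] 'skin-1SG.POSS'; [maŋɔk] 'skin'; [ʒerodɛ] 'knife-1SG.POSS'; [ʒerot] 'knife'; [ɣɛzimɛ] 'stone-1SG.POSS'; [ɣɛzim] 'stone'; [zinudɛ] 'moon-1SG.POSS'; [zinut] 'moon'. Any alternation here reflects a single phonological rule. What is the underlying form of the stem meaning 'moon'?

/zinut/

The root 'moon' surfaces as [zinudɛ] and [zinut], with a stem-final [d] ~ [t] alternation.
But 'horn' keeps [d] in both environments ([rɔŋidɛ], [rɔŋid]), so there is no rule changing /d/ to [t] in isolation.
The underlying segment must be /t/; voiceless stops become voiced between vowels, yielding [d] there.
The underlying form of 'moon' is therefore /zinut/.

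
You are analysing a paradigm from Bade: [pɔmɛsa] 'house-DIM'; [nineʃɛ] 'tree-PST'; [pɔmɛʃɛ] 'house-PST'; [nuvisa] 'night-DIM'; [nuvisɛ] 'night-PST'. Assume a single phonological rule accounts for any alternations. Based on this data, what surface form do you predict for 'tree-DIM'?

[ninesa]

The root 'house' surfaces as [pɔmɛsa] and [pɔmɛʃɛ], with a stem-final [s] ~ [ʃ] alternation.
If /s/ were underlying and a rule turned it into [ʃ] before the PST suffix, 'night' would also alternate; but it has [s] in both [nuvisa] and [nuvisɛ].
Therefore /ʃ/ is basic and [s] is derived by depalatalization (palato-alveolar /ʃ/ becomes [s] when no front vowel follows).
From [nineʃɛ] the stem 'tree' is /nineʃ/; when no front vowel follows this yields [ninesa].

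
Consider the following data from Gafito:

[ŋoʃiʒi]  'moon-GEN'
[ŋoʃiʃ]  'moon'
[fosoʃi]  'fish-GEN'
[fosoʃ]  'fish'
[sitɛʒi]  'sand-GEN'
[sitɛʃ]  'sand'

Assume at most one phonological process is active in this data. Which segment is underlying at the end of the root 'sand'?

/ʒ/

'sand' shows [ʒ] ~ [ʃ] at the end of the stem ([sitɛʒi] vs [sitɛʃ]).
But 'fish' keeps [ʃ] in both environments ([fosoʃi], [fosoʃ]), so there is no rule changing /ʃ/ to [ʒ] before the GEN suffix.
The underlying segment must be /ʒ/; voiced obstruents become voiceless word-finally, yielding [ʃ] there.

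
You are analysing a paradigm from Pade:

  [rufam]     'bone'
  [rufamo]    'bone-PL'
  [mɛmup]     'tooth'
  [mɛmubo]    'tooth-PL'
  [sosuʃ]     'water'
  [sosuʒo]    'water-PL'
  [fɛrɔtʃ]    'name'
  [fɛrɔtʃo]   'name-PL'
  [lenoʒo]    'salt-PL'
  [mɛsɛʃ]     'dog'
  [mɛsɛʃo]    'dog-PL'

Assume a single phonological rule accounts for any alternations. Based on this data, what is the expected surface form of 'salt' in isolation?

The stem for 'water' ends in [ʃ] in [sosuʃ] but [ʒ] in [sosuʒo].
If /ʃ/ were underlying and a rule turned it into [ʒ] before the PL suffix, 'dog' would also alternate; but it has [ʃ] in both [mɛsɛʃ] and [mɛsɛʃo].
So /ʒ/ is underlying, and a rule of word-final obstruent devoicing — voiced obstruents become voiceless word-finally — gives [ʃ].
The one attested form of 'salt', [lenoʒo], shows underlying /lenoʒ/. Applying the same rule word-finally gives [lenoʃ].

[lenoʃ]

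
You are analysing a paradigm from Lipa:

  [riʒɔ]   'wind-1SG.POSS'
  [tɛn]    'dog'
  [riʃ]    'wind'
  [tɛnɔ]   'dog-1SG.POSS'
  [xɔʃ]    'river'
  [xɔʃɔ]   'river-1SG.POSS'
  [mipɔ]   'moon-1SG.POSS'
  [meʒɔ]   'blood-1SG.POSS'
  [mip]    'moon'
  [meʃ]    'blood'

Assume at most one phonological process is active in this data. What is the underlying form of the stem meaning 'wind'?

The stem for 'wind' ends in [ʃ] in [riʃ] but [ʒ] in [riʒɔ].
But 'river' keeps [ʃ] in both environments ([xɔʃ], [xɔʃɔ]), so there is no rule changing /ʃ/ to [ʒ] before the 1SG.POSS suffix.
The alternation reflects word-final obstruent devoicing: voiced obstruents become voiceless word-finally. /ʒ/ is underlying.

/riʒ/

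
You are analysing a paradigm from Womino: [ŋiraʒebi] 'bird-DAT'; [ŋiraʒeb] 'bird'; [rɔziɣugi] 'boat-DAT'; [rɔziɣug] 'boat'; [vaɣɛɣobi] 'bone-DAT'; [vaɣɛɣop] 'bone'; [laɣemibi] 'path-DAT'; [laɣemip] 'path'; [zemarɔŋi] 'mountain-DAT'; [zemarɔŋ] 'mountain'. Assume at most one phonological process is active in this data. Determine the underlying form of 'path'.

/laɣemip/

'path' shows [b] ~ [p] at the end of the stem ([laɣemibi] vs [laɣemip]).
But 'bird' keeps [b] in both environments ([ŋiraʒebi], [ŋiraʒeb]), so there is no rule changing /b/ to [p] in isolation.
Therefore /p/ is basic and [b] is derived by intervocalic voicing (voiceless stops become voiced between vowels).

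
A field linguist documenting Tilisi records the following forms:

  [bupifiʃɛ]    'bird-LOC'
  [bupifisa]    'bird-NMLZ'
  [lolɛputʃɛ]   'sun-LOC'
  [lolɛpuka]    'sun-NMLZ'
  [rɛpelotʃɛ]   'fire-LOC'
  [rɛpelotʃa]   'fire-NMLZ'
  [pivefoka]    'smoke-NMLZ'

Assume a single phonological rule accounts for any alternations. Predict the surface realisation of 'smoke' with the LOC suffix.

[pivefotʃɛ]

In [lolɛputʃɛ] and [lolɛpuka] the final segment of 'sun' alternates: [tʃ] ~ [k].
Compare 'fire', with invariant [tʃ] in [rɛpelotʃɛ] and [rɛpelotʃa]: an analysis with underlying /tʃ/ and a rule producing [k] before the NMLZ suffix would wrongly predict alternation here too.
The underlying segment must be /k/; /k/ and /s/ become palato-alveolar [tʃ] and [ʃ] before a front vowel, yielding [tʃ] there.
The one attested form of 'smoke', [pivefoka], shows underlying /pivefok/. Applying the same rule before a front vowel gives [pivefotʃɛ].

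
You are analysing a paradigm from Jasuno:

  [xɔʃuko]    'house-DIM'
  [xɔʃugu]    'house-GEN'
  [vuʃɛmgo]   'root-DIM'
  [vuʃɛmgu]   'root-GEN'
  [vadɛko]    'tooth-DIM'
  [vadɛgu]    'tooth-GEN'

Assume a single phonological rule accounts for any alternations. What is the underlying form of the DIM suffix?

The DIM suffix surfaces as [-go] and [-ko], depending on the final segment of the stem.
By contrast the GEN suffix keeps its initial [g] throughout — that segment must be underlying.
The DIM suffix is therefore /-ko/ underlyingly, with post-nasal voicing: voiceless stops become voiced after a nasal.

/-ko/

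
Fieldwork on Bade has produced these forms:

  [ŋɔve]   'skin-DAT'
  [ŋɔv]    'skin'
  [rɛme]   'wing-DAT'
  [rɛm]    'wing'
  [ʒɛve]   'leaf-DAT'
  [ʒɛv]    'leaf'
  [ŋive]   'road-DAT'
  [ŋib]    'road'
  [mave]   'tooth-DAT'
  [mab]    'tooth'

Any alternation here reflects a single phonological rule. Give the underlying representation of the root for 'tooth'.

The stem for 'tooth' ends in [v] in [mave] but [b] in [mab].
Compare 'skin', with invariant [v] in [ŋɔve] and [ŋɔv]: an analysis with underlying /v/ and a rule producing [b] in isolation would wrongly predict alternation here too.
Therefore /b/ is basic and [v] is derived by intervocalic spirantization (voiced stops become fricatives between vowels).
So 'tooth' = /mab/.

/mab/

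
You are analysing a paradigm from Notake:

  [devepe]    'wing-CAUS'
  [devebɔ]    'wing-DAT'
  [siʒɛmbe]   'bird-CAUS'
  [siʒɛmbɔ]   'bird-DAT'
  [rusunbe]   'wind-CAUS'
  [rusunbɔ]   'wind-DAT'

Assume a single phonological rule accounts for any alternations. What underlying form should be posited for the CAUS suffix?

The CAUS suffix surfaces as [-be] and [-pe], depending on the final segment of the stem.
The DAT suffix, which begins with [b], is invariant after every stem; so [b] is not altered by any rule here.
So the underlying form is /-pe/, and voiceless stops become voiced after a nasal.

/-pe/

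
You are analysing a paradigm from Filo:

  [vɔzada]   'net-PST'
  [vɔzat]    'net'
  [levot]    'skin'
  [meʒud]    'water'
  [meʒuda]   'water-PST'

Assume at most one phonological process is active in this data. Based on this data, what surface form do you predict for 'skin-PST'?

[levoda]

'net' shows [d] ~ [t] at the end of the stem ([vɔzada] vs [vɔzat]).
Compare 'water', with invariant [d] in [meʒuda] and [meʒud]: an analysis with underlying /d/ and a rule producing [t] in isolation would wrongly predict alternation here too.
So /t/ is underlying, and a rule of intervocalic voicing — voiceless stops become voiced between vowels — gives [d].
From [levot] the stem 'skin' is /levot/; between vowels this yields [levoda].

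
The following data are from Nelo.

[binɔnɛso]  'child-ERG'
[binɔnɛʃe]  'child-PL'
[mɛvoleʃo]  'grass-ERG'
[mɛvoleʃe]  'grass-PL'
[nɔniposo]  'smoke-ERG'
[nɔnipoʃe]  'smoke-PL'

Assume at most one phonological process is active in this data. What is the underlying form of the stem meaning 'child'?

/binɔnɛs/

'child' shows [s] ~ [ʃ] at the end of the stem ([binɔnɛso] vs [binɔnɛʃe]).
Compare 'grass', with invariant [ʃ] in [mɛvoleʃo] and [mɛvoleʃe]: an analysis with underlying /ʃ/ and a rule producing [s] before the ERG suffix would wrongly predict alternation here too.
Therefore /s/ is basic and [ʃ] is derived by palatalization before a front vowel (/s/ becomes palato-alveolar [ʃ] before a front vowel).
The underlying form of 'child' is therefore /binɔnɛs/.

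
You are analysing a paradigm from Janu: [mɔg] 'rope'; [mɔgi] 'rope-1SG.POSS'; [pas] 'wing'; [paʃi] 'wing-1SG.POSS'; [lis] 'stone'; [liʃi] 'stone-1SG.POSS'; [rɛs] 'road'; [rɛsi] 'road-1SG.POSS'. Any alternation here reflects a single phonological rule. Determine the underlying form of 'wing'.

/paʃ/

The root 'wing' surfaces as [pas] and [paʃi], with a stem-final [s] ~ [ʃ] alternation.
The stem 'road' ([rɛs], [rɛsi]) shows [s] unchanged in both environments, so [s] cannot be basic with [ʃ] derived before the 1SG.POSS suffix.
Therefore /ʃ/ is basic and [s] is derived by depalatalization (palato-alveolar /ʃ/ becomes [s] when no front vowel follows).
The underlying form of 'wing' is therefore /paʃ/.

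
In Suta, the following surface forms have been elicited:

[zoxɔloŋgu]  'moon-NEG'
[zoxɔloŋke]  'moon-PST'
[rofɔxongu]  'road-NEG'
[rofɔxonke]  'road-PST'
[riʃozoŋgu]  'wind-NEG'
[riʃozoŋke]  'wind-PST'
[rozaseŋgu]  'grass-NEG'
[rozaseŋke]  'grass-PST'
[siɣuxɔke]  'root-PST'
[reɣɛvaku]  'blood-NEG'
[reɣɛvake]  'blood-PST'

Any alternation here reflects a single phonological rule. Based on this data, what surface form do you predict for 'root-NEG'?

The NEG morpheme has two allomorphs, [-gu] and [-ku].
By contrast the PST suffix keeps its initial [k] throughout — that segment must be underlying.
So the underlying form is /-gu/, and voiced stops become voiceless after a vowel.
After 'root', which ends in a vowel, the suffix surfaces as [-ku], giving [siɣuxɔku].

[siɣuxɔku]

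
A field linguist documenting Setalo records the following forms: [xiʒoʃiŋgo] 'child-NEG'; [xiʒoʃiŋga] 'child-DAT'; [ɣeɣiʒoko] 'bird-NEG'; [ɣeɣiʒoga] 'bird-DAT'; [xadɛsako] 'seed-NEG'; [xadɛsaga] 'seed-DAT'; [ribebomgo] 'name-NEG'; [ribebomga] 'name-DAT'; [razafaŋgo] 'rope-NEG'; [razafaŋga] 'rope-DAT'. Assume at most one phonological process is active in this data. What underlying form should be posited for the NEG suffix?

The NEG suffix surfaces as [-go] and [-ko], depending on the final segment of the stem.
The DAT suffix, which begins with [g], is invariant after every stem; so [g] is not altered by any rule here.
The NEG suffix is therefore /-ko/ underlyingly, with post-nasal voicing: voiceless stops become voiced after a nasal.

/-ko/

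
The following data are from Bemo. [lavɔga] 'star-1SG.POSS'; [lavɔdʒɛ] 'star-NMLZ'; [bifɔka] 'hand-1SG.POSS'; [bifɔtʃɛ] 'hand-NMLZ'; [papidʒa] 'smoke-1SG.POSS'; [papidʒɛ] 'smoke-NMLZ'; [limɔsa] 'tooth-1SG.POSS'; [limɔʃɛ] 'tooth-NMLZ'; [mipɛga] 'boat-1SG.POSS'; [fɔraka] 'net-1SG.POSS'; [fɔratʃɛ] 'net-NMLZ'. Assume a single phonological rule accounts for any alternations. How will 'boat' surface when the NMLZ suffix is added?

[mipɛdʒɛ]

The root 'star' surfaces as [lavɔga] and [lavɔdʒɛ], with a stem-final [g] ~ [dʒ] alternation.
But 'smoke' keeps [dʒ] in both environments ([papidʒa], [papidʒɛ]), so there is no rule changing /dʒ/ to [g] before the 1SG.POSS suffix.
The underlying segment must be /g/; /k/, /g/ and /s/ become palato-alveolar [tʃ], [dʒ] and [ʃ] before a front vowel, yielding [dʒ] there.
The one attested form of 'boat', [mipɛga], shows underlying /mipɛg/. Applying the same rule before a front vowel gives [mipɛdʒɛ].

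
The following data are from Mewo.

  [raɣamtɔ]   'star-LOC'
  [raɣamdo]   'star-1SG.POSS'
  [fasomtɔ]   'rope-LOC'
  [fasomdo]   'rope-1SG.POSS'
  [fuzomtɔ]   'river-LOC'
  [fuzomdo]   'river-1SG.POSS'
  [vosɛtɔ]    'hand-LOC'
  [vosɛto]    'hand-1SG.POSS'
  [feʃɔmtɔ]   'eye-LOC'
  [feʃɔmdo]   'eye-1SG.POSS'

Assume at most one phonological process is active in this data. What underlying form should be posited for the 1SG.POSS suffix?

/-do/

The 1SG.POSS suffix surfaces as [-do] and [-to], depending on the final segment of the stem.
The LOC suffix, which begins with [t], is invariant after every stem; so [t] is not altered by any rule here.
The 1SG.POSS suffix is therefore /-do/ underlyingly, with post-vocalic devoicing: voiced stops become voiceless after a vowel.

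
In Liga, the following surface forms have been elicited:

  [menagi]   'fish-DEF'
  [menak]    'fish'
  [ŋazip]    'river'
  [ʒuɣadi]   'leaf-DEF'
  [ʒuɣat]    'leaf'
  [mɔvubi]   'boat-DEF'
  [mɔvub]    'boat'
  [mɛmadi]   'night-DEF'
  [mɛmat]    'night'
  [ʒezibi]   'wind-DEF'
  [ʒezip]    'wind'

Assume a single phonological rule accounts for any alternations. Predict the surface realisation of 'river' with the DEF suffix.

The stem for 'wind' ends in [b] in [ʒezibi] but [p] in [ʒezip].
If /b/ were underlying and a rule turned it into [p] in isolation, 'boat' would also alternate; but it has [b] in both [mɔvubi] and [mɔvub].
The underlying segment must be /p/; voiceless stops become voiced between vowels, yielding [b] there.
The one attested form of 'river', [ŋazip], shows underlying /ŋazip/. Applying the same rule between vowels gives [ŋazibi].

[ŋazibi]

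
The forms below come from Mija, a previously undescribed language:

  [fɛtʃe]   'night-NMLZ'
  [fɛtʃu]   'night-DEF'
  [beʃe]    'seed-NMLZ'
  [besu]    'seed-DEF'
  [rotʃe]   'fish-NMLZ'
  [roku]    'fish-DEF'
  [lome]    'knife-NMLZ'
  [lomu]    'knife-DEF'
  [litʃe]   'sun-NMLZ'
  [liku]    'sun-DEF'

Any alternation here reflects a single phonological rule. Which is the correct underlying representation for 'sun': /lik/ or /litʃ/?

/lik/

'sun' shows [tʃ] ~ [k] at the end of the stem ([litʃe] vs [liku]).
If /tʃ/ were underlying and a rule turned it into [k] before the DEF suffix, 'night' would also alternate; but it has [tʃ] in both [fɛtʃe] and [fɛtʃu].
Therefore /k/ is basic and [tʃ] is derived by palatalization before a front vowel (/k/ and /s/ become palato-alveolar [tʃ] and [ʃ] before a front vowel).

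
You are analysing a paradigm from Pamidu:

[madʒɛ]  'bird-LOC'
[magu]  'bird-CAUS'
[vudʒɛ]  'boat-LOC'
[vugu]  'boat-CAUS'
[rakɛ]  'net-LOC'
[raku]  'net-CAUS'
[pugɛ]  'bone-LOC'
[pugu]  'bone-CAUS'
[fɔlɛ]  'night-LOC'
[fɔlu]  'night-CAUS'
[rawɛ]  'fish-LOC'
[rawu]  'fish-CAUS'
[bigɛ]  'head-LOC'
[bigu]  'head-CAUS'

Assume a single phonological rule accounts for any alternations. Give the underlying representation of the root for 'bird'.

/madʒ/

The stem for 'bird' ends in [dʒ] in [madʒɛ] but [g] in [magu].
Compare 'bone', with invariant [g] in [pugɛ] and [pugu]: an analysis with underlying /g/ and a rule producing [dʒ] before the LOC suffix would wrongly predict alternation here too.
The alternation reflects depalatalization: palato-alveolar /dʒ/ becomes [g] when no front vowel follows. /dʒ/ is underlying.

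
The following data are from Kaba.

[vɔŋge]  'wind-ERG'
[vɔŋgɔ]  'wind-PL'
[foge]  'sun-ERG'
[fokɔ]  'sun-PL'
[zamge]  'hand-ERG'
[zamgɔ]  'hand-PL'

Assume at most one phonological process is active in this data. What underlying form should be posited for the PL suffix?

/-kɔ/

The PL suffix surfaces as [-gɔ] and [-kɔ], depending on the final segment of the stem.
The ERG suffix, which begins with [g], is invariant after every stem; so [g] is not altered by any rule here.
The PL suffix is therefore /-kɔ/ underlyingly, with post-nasal voicing: voiceless stops become voiced after a nasal.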